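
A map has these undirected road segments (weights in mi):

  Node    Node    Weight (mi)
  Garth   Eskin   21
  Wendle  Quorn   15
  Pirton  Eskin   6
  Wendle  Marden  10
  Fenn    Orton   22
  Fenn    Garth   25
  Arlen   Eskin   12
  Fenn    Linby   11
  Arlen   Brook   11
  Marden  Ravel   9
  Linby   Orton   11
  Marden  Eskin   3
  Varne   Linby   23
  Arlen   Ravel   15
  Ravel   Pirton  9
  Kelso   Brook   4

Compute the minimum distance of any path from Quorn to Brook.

51 mi

Compare a few routes:
Quorn → Wendle → Marden → Ravel → Arlen → Brook: 15+10+9+15+11 = 60
Quorn → Wendle → Marden → Eskin → Pirton → Ravel → Arlen → Brook: 15+10+3+6+9+15+11 = 69
Quorn → Wendle → Marden → Eskin → Arlen → Brook: 15+10+3+12+11 = 51
The minimum is 51 mi via Quorn → Wendle → Marden → Eskin → Arlen → Brook.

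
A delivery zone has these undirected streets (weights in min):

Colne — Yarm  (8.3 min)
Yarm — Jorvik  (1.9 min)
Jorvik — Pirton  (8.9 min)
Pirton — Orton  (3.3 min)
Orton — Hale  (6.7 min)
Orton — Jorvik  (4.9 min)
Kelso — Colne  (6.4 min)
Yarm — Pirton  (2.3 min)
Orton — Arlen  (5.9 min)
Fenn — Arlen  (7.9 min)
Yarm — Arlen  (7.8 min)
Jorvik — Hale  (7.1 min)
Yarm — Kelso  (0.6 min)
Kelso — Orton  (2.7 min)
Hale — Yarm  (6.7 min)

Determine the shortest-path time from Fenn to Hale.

Candidate routes:
Fenn - Arlen - Orton - Kelso - Yarm - Hale: 7.9+5.9+2.7+0.6+6.7 = 23.8
Fenn - Arlen - Yarm - Hale: 7.9+7.8+6.7 = 22.4
Fenn - Arlen - Yarm - Jorvik - Hale: 7.9+7.8+1.9+7.1 = 24.7
Fenn - Arlen - Orton - Hale: 7.9+5.9+6.7 = 20.5
The minimum is 20.5 min via Fenn - Arlen - Orton - Hale.

20.5 min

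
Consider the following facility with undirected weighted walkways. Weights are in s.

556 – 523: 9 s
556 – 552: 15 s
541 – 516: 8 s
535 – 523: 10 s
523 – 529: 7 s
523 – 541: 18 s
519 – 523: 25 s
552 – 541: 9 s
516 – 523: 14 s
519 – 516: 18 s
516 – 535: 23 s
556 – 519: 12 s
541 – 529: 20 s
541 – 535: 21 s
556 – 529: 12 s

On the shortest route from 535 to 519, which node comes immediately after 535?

523

Compare a few routes:
535 → 523 → 529 → 556 → 519: 10+7+12+12 = 41
535 → 523 → 519: 10+25 = 35
535 → 516 → 519: 23+18 = 41
535 → 523 → 556 → 519: 10+9+12 = 31
Cheapest is 535 → 523 → 556 → 519 at 31 s.
So from 535 the first move is to 523.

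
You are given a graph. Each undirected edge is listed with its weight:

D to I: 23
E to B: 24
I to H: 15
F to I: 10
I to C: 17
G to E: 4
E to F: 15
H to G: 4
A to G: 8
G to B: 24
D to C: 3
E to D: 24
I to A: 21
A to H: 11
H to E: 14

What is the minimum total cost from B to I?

43

Shortest distances from B:
B: 0
E: 24  (via B)
G: 24  (via B)
H: 28  (via G)
A: 32  (via G)
F: 39  (via E)
I: 43  (via H)
Shortest route: B–G–H–I = 43.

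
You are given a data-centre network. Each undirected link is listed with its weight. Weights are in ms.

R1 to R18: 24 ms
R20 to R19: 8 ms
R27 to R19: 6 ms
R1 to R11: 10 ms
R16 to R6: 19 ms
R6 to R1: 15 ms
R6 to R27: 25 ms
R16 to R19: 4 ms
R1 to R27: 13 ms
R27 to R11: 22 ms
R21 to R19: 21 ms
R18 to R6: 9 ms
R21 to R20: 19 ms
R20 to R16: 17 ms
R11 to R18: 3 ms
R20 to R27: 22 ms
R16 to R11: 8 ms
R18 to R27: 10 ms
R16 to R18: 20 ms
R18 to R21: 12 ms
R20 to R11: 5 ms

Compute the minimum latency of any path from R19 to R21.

Shortest distances from R19:
R19: 0
R16: 4  (via R19)
R27: 6  (via R19)
R20: 8  (via R19)
R11: 12  (via R16)
R18: 15  (via R11)
R1: 19  (via R27)
R21: 21  (via R19)
Shortest route: R19 → R21 = 21 ms.

21 ms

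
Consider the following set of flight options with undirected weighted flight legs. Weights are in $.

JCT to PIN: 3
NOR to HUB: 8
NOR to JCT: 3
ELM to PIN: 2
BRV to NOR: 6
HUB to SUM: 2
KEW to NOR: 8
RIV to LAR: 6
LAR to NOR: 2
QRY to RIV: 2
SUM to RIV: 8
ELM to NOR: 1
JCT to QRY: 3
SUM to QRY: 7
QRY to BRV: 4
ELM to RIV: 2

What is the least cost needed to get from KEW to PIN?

$11

Compare a few routes:
KEW - NOR - ELM - RIV - QRY - JCT - PIN: 8+1+2+2+3+3 = 19
KEW - NOR - ELM - PIN: 8+1+2 = 11
KEW - NOR - JCT - QRY - RIV - ELM - PIN: 8+3+3+2+2+2 = 20
KEW - NOR - JCT - PIN: 8+3+3 = 14
Cheapest is KEW - NOR - ELM - PIN at $11.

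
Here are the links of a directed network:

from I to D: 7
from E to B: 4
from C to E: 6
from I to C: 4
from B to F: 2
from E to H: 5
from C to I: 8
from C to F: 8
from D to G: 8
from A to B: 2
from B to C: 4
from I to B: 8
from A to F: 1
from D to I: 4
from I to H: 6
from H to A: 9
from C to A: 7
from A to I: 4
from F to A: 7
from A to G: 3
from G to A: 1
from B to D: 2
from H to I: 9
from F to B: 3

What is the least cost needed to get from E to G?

Compare a few routes:
E–H–A–G: 5+9+3 = 17
E–B–D–G: 4+2+8 = 14
E–B–F–A–G: 4+2+7+3 = 16
Cheapest is E–B–D–G at 14.

14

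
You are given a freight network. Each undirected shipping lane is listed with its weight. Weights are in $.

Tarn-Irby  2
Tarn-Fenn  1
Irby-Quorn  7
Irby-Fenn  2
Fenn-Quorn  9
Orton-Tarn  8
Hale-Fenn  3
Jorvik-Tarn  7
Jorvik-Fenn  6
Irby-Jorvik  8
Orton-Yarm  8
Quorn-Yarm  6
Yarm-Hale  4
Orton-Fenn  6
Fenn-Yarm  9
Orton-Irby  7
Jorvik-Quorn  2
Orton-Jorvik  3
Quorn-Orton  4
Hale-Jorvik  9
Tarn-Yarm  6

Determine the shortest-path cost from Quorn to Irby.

$7

Running Dijkstra from Quorn:
Quorn: 0
Jorvik: 2  (via Quorn)
Orton: 4  (via Quorn)
Yarm: 6  (via Quorn)
Irby: 7  (via Quorn)
Shortest route: Quorn–Irby = $7.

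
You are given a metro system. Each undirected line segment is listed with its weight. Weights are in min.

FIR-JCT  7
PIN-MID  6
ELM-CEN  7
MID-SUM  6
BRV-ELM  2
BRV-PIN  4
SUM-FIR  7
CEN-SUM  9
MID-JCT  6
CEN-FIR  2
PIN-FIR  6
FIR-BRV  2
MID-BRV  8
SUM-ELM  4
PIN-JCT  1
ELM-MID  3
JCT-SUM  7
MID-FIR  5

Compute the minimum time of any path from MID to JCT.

Settle nodes by increasing distance from MID:
MID: 0
ELM: 3  (via MID)
BRV: 5  (via ELM)
FIR: 5  (via MID)
JCT: 6  (via MID)
Shortest route: MID → JCT = 6 min.

6 min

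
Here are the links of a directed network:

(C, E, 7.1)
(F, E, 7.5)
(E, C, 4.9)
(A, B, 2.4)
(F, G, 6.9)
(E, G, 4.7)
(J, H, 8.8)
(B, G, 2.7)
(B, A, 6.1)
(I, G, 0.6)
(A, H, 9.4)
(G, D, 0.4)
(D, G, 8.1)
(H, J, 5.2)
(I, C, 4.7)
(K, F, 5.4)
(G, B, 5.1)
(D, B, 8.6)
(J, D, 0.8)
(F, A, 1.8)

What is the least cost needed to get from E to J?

30.5

Shortest distances from E:
E: 0
G: 4.7  (via E)
C: 4.9  (via E)
D: 5.1  (via G)
B: 9.8  (via G)
A: 15.9  (via B)
H: 25.3  (via A)
J: 30.5  (via H)
Shortest route: E → G → B → A → H → J = 30.5.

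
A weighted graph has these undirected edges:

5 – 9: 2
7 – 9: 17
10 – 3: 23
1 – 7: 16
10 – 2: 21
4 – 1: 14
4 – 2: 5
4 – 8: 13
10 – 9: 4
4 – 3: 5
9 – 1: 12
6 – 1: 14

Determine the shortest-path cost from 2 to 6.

33

Candidate routes:
2 - 10 - 9 - 1 - 6: 21+4+12+14 = 51
2 - 4 - 1 - 6: 5+14+14 = 33
2 - 4 - 3 - 10 - 9 - 1 - 6: 5+5+23+4+12+14 = 63
2 - 10 - 9 - 7 - 1 - 6: 21+4+17+16+14 = 72
The minimum is 33 via 2 - 4 - 1 - 6.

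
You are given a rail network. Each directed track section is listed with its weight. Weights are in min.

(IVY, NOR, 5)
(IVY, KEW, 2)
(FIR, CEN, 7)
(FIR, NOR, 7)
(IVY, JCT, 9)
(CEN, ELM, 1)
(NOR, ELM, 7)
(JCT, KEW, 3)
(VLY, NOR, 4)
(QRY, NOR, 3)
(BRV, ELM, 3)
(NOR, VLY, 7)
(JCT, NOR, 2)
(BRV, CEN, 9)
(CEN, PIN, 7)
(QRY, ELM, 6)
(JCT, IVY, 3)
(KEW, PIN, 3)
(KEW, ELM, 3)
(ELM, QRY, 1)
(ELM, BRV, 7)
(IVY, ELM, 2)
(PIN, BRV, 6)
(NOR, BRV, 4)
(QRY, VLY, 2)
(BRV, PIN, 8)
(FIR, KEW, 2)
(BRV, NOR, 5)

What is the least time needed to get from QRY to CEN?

Running Dijkstra from QRY:
QRY: 0
VLY: 2  (via QRY)
NOR: 3  (via QRY)
ELM: 6  (via QRY)
BRV: 7  (via NOR)
PIN: 15  (via BRV)
CEN: 16  (via BRV)
Shortest route: QRY–NOR–BRV–CEN = 16 min.

16 min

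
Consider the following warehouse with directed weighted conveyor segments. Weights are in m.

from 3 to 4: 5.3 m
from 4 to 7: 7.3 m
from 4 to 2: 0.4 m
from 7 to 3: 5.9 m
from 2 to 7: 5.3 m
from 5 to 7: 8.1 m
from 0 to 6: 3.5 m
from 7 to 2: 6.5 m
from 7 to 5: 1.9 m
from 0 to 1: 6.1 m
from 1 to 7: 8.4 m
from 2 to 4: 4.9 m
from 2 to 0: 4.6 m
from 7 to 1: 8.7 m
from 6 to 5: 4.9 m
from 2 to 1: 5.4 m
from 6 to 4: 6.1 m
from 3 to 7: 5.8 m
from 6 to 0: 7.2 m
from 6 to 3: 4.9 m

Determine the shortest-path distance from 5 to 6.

Running Dijkstra from 5:
5: 0
7: 8.1  (via 5)
3: 14  (via 7)
2: 14.6  (via 7)
1: 16.8  (via 7)
0: 19.2  (via 2)
4: 19.3  (via 3)
6: 22.7  (via 0)
Shortest route: 5–7–2–0–6 = 22.7 m.

22.7 m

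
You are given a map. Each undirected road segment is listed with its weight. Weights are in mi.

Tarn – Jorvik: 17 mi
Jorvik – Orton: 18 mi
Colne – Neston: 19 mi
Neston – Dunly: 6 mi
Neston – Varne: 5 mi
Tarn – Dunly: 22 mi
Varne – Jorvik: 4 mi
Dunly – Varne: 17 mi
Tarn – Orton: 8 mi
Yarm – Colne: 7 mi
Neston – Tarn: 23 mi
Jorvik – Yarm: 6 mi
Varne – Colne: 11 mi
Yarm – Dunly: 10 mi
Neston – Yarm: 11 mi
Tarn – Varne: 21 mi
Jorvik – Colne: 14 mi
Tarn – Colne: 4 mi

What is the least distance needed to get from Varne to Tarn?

Compare a few routes:
Varne - Colne - Tarn: 11+4 = 15
Varne - Tarn: 21 = 21
Varne - Jorvik - Yarm - Colne - Tarn: 4+6+7+4 = 21
Varne - Jorvik - Tarn: 4+17 = 21
The minimum is 15 mi via Varne - Colne - Tarn.

15 mi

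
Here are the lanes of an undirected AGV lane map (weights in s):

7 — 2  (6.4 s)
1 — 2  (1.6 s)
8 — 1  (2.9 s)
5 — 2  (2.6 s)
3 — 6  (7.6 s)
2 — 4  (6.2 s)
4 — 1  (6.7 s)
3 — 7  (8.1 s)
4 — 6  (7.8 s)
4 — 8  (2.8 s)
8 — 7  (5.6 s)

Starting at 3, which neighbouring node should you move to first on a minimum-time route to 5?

7

Candidate routes:
3 → 6 → 4 → 2 → 5: 7.6+7.8+6.2+2.6 = 24.2
3 → 7 → 2 → 5: 8.1+6.4+2.6 = 17.1
3 → 7 → 8 → 1 → 2 → 5: 8.1+5.6+2.9+1.6+2.6 = 20.8
The minimum is 17.1 s via 3 → 7 → 2 → 5.
So from 3 the first move is to 7.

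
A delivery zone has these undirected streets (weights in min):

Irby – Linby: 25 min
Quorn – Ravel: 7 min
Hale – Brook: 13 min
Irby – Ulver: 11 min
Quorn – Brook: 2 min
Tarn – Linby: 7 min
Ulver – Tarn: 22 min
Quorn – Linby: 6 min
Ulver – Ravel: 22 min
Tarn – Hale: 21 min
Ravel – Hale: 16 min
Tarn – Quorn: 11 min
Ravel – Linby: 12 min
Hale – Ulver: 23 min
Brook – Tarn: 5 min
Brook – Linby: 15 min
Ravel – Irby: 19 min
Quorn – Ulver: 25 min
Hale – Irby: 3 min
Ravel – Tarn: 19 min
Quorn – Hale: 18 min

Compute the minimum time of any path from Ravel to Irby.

Settle nodes by increasing distance from Ravel:
Ravel: 0
Quorn: 7  (via Ravel)
Brook: 9  (via Quorn)
Linby: 12  (via Ravel)
Tarn: 14  (via Brook)
Hale: 16  (via Ravel)
Irby: 19  (via Ravel)
Shortest route: Ravel–Irby = 19 min.

19 min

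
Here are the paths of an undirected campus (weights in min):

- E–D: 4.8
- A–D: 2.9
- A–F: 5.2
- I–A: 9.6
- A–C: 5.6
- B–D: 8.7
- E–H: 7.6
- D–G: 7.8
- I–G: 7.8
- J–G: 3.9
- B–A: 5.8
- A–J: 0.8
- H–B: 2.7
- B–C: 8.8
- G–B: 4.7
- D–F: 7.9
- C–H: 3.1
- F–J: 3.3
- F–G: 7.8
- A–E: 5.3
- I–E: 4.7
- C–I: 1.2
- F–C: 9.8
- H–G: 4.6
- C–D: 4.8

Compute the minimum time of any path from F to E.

9.4 min

Candidate routes:
F - J - A - E: 3.3+0.8+5.3 = 9.4
F - D - E: 7.9+4.8 = 12.7
F - A - E: 5.2+5.3 = 10.5
F - J - A - D - E: 3.3+0.8+2.9+4.8 = 11.8
Cheapest is F - J - A - E at 9.4 min.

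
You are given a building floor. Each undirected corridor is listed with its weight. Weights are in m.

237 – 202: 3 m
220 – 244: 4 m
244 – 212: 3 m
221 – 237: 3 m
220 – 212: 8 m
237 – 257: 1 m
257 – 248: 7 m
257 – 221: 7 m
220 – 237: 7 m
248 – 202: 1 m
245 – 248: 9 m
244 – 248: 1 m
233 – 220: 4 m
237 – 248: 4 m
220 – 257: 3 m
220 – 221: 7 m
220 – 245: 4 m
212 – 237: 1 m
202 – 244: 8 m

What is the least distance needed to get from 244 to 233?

8 m

Compare a few routes:
244 - 220 - 233: 4+4 = 8
244 - 248 - 237 - 257 - 220 - 233: 1+4+1+3+4 = 13
244 - 248 - 202 - 237 - 257 - 220 - 233: 1+1+3+1+3+4 = 13
244 - 212 - 237 - 257 - 220 - 233: 3+1+1+3+4 = 12
The minimum is 8 m via 244 - 220 - 233.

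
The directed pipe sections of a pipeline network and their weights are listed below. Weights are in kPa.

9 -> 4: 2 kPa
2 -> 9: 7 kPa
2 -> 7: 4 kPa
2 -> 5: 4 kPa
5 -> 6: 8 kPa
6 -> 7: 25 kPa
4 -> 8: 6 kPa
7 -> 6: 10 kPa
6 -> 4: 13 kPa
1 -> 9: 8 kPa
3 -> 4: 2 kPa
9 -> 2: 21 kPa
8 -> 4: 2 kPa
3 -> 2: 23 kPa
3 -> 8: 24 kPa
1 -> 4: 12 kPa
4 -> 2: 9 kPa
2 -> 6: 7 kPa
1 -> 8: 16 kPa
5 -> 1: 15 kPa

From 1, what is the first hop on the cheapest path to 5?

9

Enumerating some paths:
1–9–4–2–5: 8+2+9+4 = 23
1–4–2–5: 12+9+4 = 25
The minimum is 23 kPa via 1–9–4–2–5.
So from 1 the first move is to 9.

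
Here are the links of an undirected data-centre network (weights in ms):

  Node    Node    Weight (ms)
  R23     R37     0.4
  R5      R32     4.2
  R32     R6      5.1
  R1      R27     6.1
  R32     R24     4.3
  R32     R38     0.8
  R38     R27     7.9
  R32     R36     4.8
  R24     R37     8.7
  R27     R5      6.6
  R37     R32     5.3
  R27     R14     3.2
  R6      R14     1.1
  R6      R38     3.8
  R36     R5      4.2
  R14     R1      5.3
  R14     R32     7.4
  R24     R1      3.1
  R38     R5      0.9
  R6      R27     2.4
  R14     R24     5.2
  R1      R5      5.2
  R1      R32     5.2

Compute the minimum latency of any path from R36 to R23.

10.5 ms

Shortest distances from R36:
R36: 0
R5: 4.2  (via R36)
R32: 4.8  (via R36)
R38: 5.1  (via R5)
R6: 8.9  (via R38)
R24: 9.1  (via R32)
R1: 9.4  (via R5)
R14: 10  (via R6)
R37: 10.1  (via R32)
R23: 10.5  (via R37)
Shortest route: R36–R32–R37–R23 = 10.5 ms.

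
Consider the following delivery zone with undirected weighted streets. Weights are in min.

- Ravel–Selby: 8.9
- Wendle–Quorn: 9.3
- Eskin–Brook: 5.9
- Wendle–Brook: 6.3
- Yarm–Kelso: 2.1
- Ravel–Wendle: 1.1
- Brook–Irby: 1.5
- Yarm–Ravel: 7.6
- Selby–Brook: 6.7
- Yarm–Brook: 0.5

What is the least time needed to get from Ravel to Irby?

8.9 min

Running Dijkstra from Ravel:
Ravel: 0
Wendle: 1.1  (via Ravel)
Brook: 7.4  (via Wendle)
Yarm: 7.6  (via Ravel)
Irby: 8.9  (via Brook)
Shortest route: Ravel → Wendle → Brook → Irby = 8.9 min.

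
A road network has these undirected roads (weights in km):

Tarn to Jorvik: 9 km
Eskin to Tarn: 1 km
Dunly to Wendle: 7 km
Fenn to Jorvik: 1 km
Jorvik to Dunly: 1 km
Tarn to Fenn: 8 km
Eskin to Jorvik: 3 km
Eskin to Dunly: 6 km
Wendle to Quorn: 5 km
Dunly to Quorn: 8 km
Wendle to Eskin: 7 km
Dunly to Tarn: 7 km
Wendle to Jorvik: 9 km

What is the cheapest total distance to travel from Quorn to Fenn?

10 km

Running Dijkstra from Quorn:
Quorn: 0
Wendle: 5  (via Quorn)
Dunly: 8  (via Quorn)
Jorvik: 9  (via Dunly)
Fenn: 10  (via Jorvik)
Shortest route: Quorn → Dunly → Jorvik → Fenn = 10 km.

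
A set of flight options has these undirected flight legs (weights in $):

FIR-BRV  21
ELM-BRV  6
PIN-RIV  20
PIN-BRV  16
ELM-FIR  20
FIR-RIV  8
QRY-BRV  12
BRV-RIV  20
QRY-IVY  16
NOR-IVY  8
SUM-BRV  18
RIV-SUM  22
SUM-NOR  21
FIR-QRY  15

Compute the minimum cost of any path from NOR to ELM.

$42

Running Dijkstra from NOR:
NOR: 0
IVY: 8  (via NOR)
SUM: 21  (via NOR)
QRY: 24  (via IVY)
BRV: 36  (via QRY)
FIR: 39  (via QRY)
ELM: 42  (via BRV)
Shortest route: NOR → IVY → QRY → BRV → ELM = $42.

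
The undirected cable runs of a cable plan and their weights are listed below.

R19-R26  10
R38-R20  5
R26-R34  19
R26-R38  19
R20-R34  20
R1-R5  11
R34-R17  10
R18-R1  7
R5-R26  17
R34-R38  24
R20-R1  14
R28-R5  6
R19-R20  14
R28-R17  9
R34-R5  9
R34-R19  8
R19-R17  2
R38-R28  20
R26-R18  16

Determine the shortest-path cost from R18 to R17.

Candidate routes:
R18–R1–R5–R28–R17: 7+11+6+9 = 33
R18–R1–R5–R34–R19–R17: 7+11+9+8+2 = 37
R18–R1–R20–R19–R17: 7+14+14+2 = 37
R18–R26–R19–R17: 16+10+2 = 28
Cheapest is R18–R26–R19–R17 at 28.

28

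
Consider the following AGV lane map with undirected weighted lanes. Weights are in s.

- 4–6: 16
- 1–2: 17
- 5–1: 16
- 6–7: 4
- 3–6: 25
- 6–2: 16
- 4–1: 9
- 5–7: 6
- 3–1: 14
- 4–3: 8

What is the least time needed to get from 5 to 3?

Shortest distances from 5:
5: 0
7: 6  (via 5)
6: 10  (via 7)
1: 16  (via 5)
4: 25  (via 1)
2: 26  (via 6)
3: 30  (via 1)
Shortest route: 5–1–3 = 30 s.

30 s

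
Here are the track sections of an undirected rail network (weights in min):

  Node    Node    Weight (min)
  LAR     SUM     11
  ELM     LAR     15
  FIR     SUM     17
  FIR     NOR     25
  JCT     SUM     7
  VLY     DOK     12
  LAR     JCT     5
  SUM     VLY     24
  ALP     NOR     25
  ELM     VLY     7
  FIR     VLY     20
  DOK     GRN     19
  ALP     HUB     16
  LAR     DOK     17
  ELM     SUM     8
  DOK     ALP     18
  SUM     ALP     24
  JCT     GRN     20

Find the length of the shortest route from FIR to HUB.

Enumerating some paths:
FIR–VLY–DOK–ALP–HUB: 20+12+18+16 = 66
FIR–SUM–ALP–HUB: 17+24+16 = 57
FIR–VLY–ELM–SUM–ALP–HUB: 20+7+8+24+16 = 75
FIR–NOR–ALP–HUB: 25+25+16 = 66
Cheapest is FIR–SUM–ALP–HUB at 57 min.

57 min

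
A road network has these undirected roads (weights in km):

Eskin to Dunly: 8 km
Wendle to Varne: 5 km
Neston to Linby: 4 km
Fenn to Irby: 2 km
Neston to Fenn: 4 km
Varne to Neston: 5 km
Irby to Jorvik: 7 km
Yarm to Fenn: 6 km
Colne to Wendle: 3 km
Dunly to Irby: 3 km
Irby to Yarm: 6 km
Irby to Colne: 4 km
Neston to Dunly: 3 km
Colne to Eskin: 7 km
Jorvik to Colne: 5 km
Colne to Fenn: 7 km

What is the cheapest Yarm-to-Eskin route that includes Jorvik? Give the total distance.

Shortest Yarm→Jorvik: Yarm–Irby–Jorvik = 13
Best Jorvik to Eskin: Jorvik–Colne–Eskin costing 12
Total via Jorvik: 13 + 12 = 25 km.

25 km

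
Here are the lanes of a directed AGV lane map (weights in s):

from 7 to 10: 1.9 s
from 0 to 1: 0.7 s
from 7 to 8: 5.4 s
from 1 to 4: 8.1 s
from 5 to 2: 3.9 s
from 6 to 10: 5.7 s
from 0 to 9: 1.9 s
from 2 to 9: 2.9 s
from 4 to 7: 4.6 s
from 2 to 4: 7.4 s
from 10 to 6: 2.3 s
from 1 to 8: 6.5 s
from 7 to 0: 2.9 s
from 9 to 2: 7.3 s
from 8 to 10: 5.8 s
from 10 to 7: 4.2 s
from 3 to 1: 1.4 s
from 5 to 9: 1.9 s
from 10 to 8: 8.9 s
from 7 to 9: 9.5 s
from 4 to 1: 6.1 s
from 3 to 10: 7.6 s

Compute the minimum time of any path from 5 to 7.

Settle nodes by increasing distance from 5:
5: 0
9: 1.9  (via 5)
2: 3.9  (via 5)
4: 11.3  (via 2)
7: 15.9  (via 4)
Shortest route: 5–2–4–7 = 15.9 s.

15.9 s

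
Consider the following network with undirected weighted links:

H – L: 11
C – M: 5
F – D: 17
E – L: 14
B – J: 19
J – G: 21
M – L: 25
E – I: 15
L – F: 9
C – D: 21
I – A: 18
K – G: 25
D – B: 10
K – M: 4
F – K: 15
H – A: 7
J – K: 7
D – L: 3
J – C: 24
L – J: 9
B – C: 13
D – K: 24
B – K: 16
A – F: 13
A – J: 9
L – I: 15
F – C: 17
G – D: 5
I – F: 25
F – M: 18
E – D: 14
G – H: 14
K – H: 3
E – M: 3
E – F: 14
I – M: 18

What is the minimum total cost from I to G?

Compare a few routes:
I - L - D - G: 15+3+5 = 23
I - E - L - D - G: 15+14+3+5 = 37
I - E - D - G: 15+14+5 = 34
The minimum is 23 via I - L - D - G.

23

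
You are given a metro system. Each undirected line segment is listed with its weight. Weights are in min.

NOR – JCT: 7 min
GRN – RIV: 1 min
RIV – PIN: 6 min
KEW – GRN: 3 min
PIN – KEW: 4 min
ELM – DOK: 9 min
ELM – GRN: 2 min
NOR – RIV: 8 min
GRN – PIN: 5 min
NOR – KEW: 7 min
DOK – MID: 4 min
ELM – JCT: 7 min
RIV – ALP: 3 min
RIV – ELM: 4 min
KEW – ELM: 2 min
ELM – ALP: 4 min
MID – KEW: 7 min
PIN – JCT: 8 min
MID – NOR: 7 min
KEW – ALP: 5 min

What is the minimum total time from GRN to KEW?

Settle nodes by increasing distance from GRN:
GRN: 0
RIV: 1  (via GRN)
ELM: 2  (via GRN)
KEW: 3  (via GRN)
Shortest route: GRN–KEW = 3 min.

3 min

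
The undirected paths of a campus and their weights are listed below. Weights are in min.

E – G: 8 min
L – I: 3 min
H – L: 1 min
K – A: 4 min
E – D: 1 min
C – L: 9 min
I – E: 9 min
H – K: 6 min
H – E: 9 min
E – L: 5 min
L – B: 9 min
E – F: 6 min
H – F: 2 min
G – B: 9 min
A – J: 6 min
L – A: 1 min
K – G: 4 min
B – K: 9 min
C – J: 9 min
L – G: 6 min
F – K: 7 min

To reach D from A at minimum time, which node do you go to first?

L

Compare a few routes:
A - L - H - E - D: 1+1+9+1 = 12
A - L - E - D: 1+5+1 = 7
A - L - H - F - E - D: 1+1+2+6+1 = 11
The minimum is 7 min via A - L - E - D.
So from A the first move is to L.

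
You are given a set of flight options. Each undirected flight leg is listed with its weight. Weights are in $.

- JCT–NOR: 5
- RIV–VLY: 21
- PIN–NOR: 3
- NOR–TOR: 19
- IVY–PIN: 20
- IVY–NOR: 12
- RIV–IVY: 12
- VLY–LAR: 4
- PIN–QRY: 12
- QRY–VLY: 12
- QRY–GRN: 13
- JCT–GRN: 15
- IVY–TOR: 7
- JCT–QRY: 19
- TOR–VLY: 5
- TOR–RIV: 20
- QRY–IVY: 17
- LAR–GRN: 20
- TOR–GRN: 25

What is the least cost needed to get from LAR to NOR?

$28

Candidate routes:
LAR - VLY - TOR - IVY - PIN - NOR: 4+5+7+20+3 = 39
LAR - GRN - JCT - NOR: 20+15+5 = 40
LAR - VLY - QRY - PIN - NOR: 4+12+12+3 = 31
LAR - VLY - TOR - NOR: 4+5+19 = 28
Cheapest is LAR - VLY - TOR - NOR at $28.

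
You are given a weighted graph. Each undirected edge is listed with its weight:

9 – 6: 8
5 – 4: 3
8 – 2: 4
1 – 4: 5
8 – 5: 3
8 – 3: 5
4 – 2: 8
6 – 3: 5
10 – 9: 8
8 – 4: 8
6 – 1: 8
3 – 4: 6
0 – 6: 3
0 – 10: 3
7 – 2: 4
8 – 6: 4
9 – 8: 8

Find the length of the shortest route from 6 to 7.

12

Shortest distances from 6:
6: 0
0: 3  (via 6)
8: 4  (via 6)
3: 5  (via 6)
10: 6  (via 0)
5: 7  (via 8)
1: 8  (via 6)
2: 8  (via 8)
9: 8  (via 6)
4: 10  (via 5)
7: 12  (via 2)
Shortest route: 6–8–2–7 = 12.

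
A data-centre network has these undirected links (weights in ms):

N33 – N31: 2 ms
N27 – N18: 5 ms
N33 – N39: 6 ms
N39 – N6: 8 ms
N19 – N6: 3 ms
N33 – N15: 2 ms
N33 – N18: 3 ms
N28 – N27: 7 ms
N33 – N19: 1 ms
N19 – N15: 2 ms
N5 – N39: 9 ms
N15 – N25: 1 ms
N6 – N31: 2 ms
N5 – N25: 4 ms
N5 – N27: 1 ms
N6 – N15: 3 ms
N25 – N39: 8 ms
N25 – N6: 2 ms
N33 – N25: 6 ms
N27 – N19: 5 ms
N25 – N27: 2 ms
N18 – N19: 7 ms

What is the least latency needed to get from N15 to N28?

10 ms

Shortest distances from N15:
N15: 0
N25: 1  (via N15)
N33: 2  (via N15)
N19: 2  (via N15)
N27: 3  (via N25)
N6: 3  (via N15)
N5: 4  (via N27)
N31: 4  (via N33)
N18: 5  (via N33)
N39: 8  (via N33)
N28: 10  (via N27)
Shortest route: N15–N25–N27–N28 = 10 ms.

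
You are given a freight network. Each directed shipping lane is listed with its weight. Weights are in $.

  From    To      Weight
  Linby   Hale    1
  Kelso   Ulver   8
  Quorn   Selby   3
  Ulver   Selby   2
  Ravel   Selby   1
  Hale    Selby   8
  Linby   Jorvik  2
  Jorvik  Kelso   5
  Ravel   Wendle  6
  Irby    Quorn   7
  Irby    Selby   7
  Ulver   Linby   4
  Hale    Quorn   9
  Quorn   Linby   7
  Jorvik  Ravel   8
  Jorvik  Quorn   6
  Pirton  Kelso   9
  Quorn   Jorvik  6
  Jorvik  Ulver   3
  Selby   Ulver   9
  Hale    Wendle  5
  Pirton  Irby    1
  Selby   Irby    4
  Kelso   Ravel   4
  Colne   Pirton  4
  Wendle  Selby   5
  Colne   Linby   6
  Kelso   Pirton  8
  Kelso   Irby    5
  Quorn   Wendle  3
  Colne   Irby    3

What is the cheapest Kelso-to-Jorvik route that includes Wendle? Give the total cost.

$30

Shortest Kelso→Wendle: Kelso → Ravel → Wendle = 10
Best Wendle to Jorvik: Wendle → Selby → Ulver → Linby → Jorvik costing 20
Total via Wendle: 10 + 20 = $30.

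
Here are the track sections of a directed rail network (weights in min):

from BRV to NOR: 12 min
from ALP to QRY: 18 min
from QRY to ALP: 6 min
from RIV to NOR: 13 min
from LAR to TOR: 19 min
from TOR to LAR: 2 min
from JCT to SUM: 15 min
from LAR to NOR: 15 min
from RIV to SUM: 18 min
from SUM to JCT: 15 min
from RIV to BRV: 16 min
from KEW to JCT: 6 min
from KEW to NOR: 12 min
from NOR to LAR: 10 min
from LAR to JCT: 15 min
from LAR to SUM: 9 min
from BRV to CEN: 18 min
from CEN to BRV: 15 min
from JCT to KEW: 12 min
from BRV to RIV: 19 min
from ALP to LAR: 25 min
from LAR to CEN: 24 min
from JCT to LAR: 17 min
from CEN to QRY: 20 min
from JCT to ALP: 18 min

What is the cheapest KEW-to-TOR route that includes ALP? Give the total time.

68 min

Best KEW to ALP: KEW–JCT–ALP costing 24
Best ALP to TOR: ALP–LAR–TOR costing 44
Total via ALP: 24 + 44 = 68 min.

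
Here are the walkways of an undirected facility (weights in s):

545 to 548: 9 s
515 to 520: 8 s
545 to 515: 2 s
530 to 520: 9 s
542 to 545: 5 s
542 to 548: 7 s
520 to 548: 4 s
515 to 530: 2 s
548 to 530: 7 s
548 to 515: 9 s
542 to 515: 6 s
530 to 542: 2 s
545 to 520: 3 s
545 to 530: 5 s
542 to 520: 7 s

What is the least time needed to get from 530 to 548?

7 s

Compare a few routes:
530–542–548: 2+7 = 9
530–515–545–520–548: 2+2+3+4 = 11
530–548: 7 = 7
The minimum is 7 s via 530–548.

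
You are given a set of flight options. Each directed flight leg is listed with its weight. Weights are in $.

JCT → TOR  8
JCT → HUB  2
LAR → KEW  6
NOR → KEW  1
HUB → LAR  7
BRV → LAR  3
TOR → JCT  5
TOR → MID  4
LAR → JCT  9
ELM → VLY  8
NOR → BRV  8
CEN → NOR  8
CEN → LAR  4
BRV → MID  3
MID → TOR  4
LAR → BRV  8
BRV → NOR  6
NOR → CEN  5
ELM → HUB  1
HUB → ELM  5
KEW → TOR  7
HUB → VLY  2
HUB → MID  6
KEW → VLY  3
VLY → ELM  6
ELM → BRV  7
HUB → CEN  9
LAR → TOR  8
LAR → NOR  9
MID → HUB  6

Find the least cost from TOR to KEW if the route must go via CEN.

$25

Best TOR to CEN: TOR → JCT → HUB → CEN costing 16
Best CEN to KEW: CEN → NOR → KEW costing 9
Total via CEN: 16 + 9 = $25.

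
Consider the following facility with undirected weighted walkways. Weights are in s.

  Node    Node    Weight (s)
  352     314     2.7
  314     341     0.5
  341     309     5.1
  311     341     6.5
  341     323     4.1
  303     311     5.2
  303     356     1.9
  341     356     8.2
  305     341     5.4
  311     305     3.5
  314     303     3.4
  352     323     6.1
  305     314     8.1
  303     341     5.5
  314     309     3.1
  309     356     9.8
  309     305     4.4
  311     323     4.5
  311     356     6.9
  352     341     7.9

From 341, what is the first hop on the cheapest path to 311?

311

Candidate routes:
341–323–311: 4.1+4.5 = 8.6
341–311: 6.5 = 6.5
341–305–311: 5.4+3.5 = 8.9
Cheapest is 341–311 at 6.5 s.
So from 341 the first move is to 311.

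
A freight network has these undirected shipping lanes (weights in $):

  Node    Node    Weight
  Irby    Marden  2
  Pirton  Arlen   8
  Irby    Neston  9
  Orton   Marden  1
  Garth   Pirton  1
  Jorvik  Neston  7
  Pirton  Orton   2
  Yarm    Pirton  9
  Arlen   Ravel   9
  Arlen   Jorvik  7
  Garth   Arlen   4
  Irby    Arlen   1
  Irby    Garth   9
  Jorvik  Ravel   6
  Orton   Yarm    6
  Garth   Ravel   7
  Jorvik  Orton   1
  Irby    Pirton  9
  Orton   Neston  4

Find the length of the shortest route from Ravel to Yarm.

Running Dijkstra from Ravel:
Ravel: 0
Jorvik: 6  (via Ravel)
Orton: 7  (via Jorvik)
Garth: 7  (via Ravel)
Marden: 8  (via Orton)
Pirton: 8  (via Garth)
Arlen: 9  (via Ravel)
Irby: 10  (via Marden)
Neston: 11  (via Orton)
Yarm: 13  (via Orton)
Shortest route: Ravel–Jorvik–Orton–Yarm = $13.

$13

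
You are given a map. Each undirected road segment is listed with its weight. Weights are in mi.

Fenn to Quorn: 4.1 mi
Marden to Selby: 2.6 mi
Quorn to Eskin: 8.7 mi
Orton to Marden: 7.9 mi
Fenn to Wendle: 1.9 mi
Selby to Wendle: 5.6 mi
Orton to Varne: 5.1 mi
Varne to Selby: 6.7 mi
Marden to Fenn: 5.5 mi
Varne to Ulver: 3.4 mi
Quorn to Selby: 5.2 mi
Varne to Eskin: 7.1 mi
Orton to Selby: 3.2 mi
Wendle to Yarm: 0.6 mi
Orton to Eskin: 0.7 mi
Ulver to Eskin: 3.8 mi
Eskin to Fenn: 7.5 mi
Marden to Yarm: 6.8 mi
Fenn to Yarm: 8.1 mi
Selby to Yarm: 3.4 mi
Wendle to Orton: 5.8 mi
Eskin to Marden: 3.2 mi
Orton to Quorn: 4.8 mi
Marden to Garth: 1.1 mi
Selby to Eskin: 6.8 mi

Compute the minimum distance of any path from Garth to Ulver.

8.1 mi

Enumerating some paths:
Garth - Marden - Selby - Orton - Eskin - Ulver: 1.1+2.6+3.2+0.7+3.8 = 11.4
Garth - Marden - Eskin - Ulver: 1.1+3.2+3.8 = 8.1
Cheapest is Garth - Marden - Eskin - Ulver at 8.1 mi.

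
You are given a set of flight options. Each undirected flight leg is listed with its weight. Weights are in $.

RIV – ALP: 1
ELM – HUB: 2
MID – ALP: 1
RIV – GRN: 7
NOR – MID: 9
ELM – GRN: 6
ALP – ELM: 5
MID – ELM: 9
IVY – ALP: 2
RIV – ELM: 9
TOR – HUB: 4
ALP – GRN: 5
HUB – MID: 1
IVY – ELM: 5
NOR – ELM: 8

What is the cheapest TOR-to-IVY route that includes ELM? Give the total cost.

Best TOR to ELM: TOR → HUB → ELM costing 6
Shortest ELM→IVY: ELM → IVY = 5
Total via ELM: 6 + 5 = $11.

$11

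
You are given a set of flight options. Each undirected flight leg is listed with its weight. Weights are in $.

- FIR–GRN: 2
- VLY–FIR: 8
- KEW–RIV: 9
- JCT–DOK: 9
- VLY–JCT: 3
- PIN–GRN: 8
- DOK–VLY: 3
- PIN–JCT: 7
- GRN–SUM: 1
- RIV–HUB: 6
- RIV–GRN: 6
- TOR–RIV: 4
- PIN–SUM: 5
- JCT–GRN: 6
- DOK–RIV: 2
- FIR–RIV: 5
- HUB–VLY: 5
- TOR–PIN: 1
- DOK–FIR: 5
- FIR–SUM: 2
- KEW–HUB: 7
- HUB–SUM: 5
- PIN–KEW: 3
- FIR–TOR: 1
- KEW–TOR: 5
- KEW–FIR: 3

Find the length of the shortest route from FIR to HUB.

Compare a few routes:
FIR–GRN–SUM–HUB: 2+1+5 = 8
FIR–SUM–HUB: 2+5 = 7
The minimum is $7 via FIR–SUM–HUB.

$7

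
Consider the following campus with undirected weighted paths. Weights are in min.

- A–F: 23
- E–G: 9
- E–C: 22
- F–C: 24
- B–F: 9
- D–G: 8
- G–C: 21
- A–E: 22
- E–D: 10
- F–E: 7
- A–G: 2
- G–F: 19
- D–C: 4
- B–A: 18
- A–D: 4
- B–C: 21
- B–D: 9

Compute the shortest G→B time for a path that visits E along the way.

25 min

Shortest G→E: G → E = 9
Shortest E→B: E → F → B = 16
Total via E: 9 + 16 = 25 min.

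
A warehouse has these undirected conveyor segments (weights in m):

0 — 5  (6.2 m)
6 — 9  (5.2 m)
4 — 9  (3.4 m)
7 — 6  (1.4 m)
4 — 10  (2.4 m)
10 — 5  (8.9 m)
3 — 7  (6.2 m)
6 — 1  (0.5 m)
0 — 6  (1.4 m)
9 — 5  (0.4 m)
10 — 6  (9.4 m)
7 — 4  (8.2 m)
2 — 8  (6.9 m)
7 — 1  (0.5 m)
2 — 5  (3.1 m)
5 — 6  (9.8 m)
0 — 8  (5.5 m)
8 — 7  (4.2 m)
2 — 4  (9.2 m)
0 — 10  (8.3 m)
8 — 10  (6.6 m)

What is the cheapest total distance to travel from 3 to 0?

8.6 m

Enumerating some paths:
3 → 7 → 1 → 6 → 0: 6.2+0.5+0.5+1.4 = 8.6
3 → 7 → 6 → 0: 6.2+1.4+1.4 = 9
Cheapest is 3 → 7 → 1 → 6 → 0 at 8.6 m.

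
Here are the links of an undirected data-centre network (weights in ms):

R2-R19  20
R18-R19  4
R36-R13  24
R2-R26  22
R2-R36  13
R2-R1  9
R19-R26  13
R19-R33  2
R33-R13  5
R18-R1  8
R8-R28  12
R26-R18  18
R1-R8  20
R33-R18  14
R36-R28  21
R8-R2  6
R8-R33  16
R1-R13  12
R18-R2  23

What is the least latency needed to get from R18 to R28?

Enumerating some paths:
R18 - R19 - R33 - R8 - R28: 4+2+16+12 = 34
R18 - R1 - R2 - R8 - R28: 8+9+6+12 = 35
The minimum is 34 ms via R18 - R19 - R33 - R8 - R28.

34 ms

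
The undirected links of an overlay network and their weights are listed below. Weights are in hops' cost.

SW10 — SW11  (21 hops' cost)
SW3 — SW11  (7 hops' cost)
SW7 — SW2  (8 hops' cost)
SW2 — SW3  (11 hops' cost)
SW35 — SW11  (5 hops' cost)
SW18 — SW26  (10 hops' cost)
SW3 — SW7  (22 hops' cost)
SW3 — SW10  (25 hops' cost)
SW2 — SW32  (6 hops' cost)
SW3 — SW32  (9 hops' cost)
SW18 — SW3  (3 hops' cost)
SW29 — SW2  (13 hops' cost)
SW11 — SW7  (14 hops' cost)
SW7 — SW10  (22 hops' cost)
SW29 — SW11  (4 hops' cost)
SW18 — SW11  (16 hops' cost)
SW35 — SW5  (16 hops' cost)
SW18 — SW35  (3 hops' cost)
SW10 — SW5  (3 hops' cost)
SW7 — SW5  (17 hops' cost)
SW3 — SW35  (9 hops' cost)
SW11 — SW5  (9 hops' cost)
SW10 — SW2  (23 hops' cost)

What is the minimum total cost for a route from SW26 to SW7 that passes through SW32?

36 hops' cost

Best SW26 to SW32: SW26 → SW18 → SW3 → SW32 costing 22
Best SW32 to SW7: SW32 → SW2 → SW7 costing 14
Total via SW32: 22 + 14 = 36 hops' cost.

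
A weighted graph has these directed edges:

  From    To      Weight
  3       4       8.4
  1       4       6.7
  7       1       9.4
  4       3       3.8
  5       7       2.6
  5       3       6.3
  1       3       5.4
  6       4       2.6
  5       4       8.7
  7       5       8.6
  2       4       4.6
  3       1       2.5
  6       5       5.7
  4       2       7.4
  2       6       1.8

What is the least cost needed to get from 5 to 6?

17.9

Candidate routes:
5–4–2–6: 8.7+7.4+1.8 = 17.9
5–3–4–2–6: 6.3+8.4+7.4+1.8 = 23.9
Cheapest is 5–4–2–6 at 17.9.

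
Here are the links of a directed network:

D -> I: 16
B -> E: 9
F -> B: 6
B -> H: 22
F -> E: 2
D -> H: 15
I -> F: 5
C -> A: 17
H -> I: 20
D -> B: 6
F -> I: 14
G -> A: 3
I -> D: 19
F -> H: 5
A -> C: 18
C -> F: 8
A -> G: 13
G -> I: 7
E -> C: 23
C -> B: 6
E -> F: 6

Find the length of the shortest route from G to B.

Candidate routes:
G → I → F → B: 7+5+6 = 18
G → I → D → B: 7+19+6 = 32
G → A → C → B: 3+18+6 = 27
The minimum is 18 via G → I → F → B.

18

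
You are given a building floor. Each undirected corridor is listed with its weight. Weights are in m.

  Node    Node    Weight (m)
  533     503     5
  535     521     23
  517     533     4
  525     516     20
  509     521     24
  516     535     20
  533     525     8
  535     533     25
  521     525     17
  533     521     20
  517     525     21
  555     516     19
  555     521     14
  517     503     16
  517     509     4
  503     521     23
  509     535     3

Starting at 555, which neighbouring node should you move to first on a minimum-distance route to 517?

521

Enumerating some paths:
555–521–533–517: 14+20+4 = 38
555–521–509–517: 14+24+4 = 42
Cheapest is 555–521–533–517 at 38 m.
So from 555 the first move is to 521.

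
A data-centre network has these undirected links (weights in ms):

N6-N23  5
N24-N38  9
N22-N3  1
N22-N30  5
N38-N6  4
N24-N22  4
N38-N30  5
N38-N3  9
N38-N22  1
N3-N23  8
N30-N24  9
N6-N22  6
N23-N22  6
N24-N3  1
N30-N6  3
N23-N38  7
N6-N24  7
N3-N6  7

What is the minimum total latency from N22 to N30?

5 ms

Shortest distances from N22:
N22: 0
N38: 1  (via N22)
N3: 1  (via N22)
N24: 2  (via N3)
N30: 5  (via N22)
Shortest route: N22 → N30 = 5 ms.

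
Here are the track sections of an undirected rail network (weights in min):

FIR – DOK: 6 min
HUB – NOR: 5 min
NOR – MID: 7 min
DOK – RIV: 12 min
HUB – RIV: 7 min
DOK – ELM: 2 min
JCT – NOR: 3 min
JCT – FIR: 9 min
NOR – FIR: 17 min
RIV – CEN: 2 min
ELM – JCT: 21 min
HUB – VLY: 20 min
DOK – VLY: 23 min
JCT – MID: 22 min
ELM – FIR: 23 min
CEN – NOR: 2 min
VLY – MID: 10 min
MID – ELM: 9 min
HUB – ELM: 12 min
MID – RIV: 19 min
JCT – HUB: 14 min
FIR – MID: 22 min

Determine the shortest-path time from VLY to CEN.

19 min

Running Dijkstra from VLY:
VLY: 0
MID: 10  (via VLY)
NOR: 17  (via MID)
CEN: 19  (via NOR)
Shortest route: VLY → MID → NOR → CEN = 19 min.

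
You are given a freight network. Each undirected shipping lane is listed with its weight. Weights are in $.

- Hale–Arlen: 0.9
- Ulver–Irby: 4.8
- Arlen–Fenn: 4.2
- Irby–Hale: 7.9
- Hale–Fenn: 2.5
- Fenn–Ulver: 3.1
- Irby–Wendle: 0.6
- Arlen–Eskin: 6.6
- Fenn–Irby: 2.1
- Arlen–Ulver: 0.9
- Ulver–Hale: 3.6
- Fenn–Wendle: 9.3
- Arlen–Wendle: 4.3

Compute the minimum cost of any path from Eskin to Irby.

$11.5

Compare a few routes:
Eskin–Arlen–Wendle–Irby: 6.6+4.3+0.6 = 11.5
Eskin–Arlen–Hale–Fenn–Irby: 6.6+0.9+2.5+2.1 = 12.1
Cheapest is Eskin–Arlen–Wendle–Irby at $11.5.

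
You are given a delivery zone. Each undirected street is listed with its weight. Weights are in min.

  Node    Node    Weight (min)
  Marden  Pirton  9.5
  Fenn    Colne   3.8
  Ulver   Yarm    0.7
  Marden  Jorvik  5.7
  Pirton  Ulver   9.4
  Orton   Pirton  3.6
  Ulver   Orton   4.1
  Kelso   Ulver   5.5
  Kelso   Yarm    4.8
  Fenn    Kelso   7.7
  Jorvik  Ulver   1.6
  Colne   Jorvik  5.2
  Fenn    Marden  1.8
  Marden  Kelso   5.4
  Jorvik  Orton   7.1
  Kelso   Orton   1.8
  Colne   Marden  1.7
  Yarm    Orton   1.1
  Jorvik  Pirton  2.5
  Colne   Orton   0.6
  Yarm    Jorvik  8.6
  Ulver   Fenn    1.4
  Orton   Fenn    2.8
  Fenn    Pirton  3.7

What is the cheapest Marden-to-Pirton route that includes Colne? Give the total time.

5.9 min

Shortest Marden→Colne: Marden–Colne = 1.7
Best Colne to Pirton: Colne–Orton–Pirton costing 4.2
Total via Colne: 1.7 + 4.2 = 5.9 min.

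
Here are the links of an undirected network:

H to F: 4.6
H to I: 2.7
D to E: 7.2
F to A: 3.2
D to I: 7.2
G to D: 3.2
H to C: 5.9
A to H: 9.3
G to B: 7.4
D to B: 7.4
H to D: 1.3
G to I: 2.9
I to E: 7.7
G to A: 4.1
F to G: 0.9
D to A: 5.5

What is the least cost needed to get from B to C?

14.6

Settle nodes by increasing distance from B:
B: 0
D: 7.4  (via B)
G: 7.4  (via B)
F: 8.3  (via G)
H: 8.7  (via D)
I: 10.3  (via G)
A: 11.5  (via G)
C: 14.6  (via H)
Shortest route: B–D–H–C = 14.6.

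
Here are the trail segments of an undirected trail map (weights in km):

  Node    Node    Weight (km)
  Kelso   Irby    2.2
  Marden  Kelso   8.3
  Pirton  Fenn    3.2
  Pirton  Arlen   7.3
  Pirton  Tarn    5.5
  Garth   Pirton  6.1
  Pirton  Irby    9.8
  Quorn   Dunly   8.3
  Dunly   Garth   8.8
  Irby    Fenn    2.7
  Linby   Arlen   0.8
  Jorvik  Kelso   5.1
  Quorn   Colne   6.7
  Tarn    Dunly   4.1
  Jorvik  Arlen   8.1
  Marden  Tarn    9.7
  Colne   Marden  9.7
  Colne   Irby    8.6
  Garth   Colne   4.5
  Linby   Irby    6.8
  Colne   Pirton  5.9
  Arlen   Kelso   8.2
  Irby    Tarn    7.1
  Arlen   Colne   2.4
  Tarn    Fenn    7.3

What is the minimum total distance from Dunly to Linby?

Enumerating some paths:
Dunly - Tarn - Pirton - Arlen - Linby: 4.1+5.5+7.3+0.8 = 17.7
Dunly - Garth - Colne - Arlen - Linby: 8.8+4.5+2.4+0.8 = 16.5
Dunly - Tarn - Irby - Linby: 4.1+7.1+6.8 = 18
Cheapest is Dunly - Garth - Colne - Arlen - Linby at 16.5 km.

16.5 km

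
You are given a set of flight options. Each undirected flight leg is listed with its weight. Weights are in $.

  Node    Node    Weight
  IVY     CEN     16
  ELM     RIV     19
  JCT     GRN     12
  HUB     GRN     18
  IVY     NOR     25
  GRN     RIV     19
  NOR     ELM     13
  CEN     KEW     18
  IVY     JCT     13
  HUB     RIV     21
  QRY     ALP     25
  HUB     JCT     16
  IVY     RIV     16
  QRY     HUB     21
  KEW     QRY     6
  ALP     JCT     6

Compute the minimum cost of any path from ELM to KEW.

Enumerating some paths:
ELM - NOR - IVY - CEN - KEW: 13+25+16+18 = 72
ELM - RIV - HUB - QRY - KEW: 19+21+21+6 = 67
ELM - RIV - IVY - CEN - KEW: 19+16+16+18 = 69
The minimum is $67 via ELM - RIV - HUB - QRY - KEW.

$67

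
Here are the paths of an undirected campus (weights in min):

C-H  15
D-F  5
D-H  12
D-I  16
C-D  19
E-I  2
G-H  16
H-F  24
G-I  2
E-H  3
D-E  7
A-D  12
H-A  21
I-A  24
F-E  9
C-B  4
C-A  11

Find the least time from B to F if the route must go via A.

32 min

Shortest B→A: B–C–A = 15
Best A to F: A–D–F costing 17
Total via A: 15 + 17 = 32 min.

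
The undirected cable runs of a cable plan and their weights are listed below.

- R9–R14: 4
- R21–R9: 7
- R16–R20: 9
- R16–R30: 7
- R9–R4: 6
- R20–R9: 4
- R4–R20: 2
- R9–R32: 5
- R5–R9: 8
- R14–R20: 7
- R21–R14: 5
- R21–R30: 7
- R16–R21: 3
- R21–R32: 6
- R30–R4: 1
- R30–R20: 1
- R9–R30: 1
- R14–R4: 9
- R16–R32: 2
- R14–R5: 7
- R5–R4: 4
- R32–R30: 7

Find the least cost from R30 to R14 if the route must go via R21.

Best R30 to R21: R30–R21 costing 7
Shortest R21→R14: R21–R14 = 5
Total via R21: 7 + 5 = 12.

12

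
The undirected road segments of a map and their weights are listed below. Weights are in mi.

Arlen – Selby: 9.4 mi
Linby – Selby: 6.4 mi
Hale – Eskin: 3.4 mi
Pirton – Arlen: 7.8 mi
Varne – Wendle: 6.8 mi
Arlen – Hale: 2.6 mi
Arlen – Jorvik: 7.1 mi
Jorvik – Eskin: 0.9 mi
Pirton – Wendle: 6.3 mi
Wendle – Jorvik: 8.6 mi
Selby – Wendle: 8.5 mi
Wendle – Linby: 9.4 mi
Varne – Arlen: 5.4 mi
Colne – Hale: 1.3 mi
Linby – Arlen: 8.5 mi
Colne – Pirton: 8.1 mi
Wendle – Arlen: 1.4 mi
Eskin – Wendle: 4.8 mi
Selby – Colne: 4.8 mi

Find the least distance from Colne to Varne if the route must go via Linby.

25.1 mi

Best Colne to Linby: Colne → Selby → Linby costing 11.2
Best Linby to Varne: Linby → Arlen → Varne costing 13.9
Total via Linby: 11.2 + 13.9 = 25.1 mi.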